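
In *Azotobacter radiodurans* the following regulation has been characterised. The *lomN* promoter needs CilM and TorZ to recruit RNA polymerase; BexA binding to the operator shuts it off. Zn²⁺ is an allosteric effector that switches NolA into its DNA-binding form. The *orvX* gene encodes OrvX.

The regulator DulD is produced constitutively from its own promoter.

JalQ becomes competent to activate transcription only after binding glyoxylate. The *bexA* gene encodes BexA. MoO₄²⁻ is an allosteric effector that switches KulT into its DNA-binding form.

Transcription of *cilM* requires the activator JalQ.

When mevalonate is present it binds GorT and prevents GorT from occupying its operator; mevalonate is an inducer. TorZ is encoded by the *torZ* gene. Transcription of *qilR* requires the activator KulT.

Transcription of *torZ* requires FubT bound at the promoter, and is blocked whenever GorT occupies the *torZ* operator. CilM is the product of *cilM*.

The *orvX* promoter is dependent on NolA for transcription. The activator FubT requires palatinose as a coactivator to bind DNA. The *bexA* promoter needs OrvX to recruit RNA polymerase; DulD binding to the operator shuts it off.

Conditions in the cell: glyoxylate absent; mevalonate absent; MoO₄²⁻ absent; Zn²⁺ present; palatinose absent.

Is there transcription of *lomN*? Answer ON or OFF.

Glyoxylate is absent, so JalQ is inactive.
Required activator JalQ is absent, so *cilM* is not transcribed.
So CilM is not produced.
DulD is produced constitutively and is active.
Zn²⁺ is present, so NolA is active.
No repressor is bound and NolA is active, so *orvX* is transcribed.
So OrvX is produced and active.
With repressor DulD bound, *bexA* is not transcribed.
So BexA is not produced.
Mevalonate is absent, so GorT is active.
Palatinose is absent, so FubT is inactive.
With repressor GorT bound, *torZ* is not transcribed.
So TorZ is not produced.
Required activator CilM is absent, so *lomN* is not transcribed.

OFF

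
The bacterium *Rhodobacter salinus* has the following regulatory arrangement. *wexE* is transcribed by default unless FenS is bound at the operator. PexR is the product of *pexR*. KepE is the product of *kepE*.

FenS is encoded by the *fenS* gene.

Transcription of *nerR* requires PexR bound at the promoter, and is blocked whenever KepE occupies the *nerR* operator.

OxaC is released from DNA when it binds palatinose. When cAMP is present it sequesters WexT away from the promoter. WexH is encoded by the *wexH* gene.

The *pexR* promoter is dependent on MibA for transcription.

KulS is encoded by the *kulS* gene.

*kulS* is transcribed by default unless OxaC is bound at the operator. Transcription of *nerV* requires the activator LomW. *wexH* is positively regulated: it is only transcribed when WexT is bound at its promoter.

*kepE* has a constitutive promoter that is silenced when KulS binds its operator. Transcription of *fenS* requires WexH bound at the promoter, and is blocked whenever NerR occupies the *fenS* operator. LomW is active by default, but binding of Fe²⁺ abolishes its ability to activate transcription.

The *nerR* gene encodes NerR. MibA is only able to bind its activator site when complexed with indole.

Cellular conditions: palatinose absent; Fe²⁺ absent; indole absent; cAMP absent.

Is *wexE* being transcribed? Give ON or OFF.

OFF

Palatinose is absent, so OxaC is active.
With repressor OxaC bound, *kulS* is not transcribed.
So KulS is not produced.
With no repressor bound, *kepE* is transcribed.
So KepE is produced and active.
Indole is absent, so MibA is inactive.
Required activator MibA is absent, so *pexR* is not transcribed.
So PexR is not produced.
With repressor KepE bound, *nerR* is not transcribed.
So NerR is not produced.
cAMP is absent, so WexT is active.
No repressor is bound and WexT is active, so *wexH* is transcribed.
So WexH is produced and active.
No repressor is bound and WexH is active, so *fenS* is transcribed.
So FenS is produced and active.
With repressor FenS bound, *wexE* is not transcribed.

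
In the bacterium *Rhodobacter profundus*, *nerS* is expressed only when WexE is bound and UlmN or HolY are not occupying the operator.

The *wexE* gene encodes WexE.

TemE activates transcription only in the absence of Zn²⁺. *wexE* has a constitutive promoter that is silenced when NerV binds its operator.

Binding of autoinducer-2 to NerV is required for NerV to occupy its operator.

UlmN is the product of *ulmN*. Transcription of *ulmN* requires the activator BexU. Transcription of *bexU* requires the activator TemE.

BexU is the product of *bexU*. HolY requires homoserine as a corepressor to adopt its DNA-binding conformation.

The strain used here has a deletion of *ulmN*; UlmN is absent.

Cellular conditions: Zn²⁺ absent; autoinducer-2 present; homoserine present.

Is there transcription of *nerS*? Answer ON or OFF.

UlmN is non-functional in this strain, so it has no effect.
Homoserine is present, so HolY is active.
Autoinducer-2 is present, so NerV is active.
With repressor NerV bound, *wexE* is not transcribed.
So WexE is not produced.
With repressor HolY bound, *nerS* is not transcribed.

OFF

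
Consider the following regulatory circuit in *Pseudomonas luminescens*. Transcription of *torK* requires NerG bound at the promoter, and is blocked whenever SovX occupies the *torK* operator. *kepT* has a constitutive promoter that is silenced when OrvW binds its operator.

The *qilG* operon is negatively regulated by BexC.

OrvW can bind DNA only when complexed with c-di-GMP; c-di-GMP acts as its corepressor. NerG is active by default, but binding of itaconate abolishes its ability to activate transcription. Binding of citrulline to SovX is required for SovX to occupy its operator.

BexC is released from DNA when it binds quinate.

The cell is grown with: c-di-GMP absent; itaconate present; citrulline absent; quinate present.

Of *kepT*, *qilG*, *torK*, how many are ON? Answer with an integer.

c-di-GMP is absent, so OrvW is inactive.
With no repressor bound, *kepT* is transcribed.
→ *kepT* is ON.
Quinate is present, so BexC is inactive.
With no repressor bound, *qilG* is transcribed.
→ *qilG* is ON.
Citrulline is absent, so SovX is inactive.
Itaconate is present, so NerG is inactive.
Required activator NerG is absent, so *torK* is not transcribed.
→ *torK* is OFF.
2 of the 3 genes are transcribed.

2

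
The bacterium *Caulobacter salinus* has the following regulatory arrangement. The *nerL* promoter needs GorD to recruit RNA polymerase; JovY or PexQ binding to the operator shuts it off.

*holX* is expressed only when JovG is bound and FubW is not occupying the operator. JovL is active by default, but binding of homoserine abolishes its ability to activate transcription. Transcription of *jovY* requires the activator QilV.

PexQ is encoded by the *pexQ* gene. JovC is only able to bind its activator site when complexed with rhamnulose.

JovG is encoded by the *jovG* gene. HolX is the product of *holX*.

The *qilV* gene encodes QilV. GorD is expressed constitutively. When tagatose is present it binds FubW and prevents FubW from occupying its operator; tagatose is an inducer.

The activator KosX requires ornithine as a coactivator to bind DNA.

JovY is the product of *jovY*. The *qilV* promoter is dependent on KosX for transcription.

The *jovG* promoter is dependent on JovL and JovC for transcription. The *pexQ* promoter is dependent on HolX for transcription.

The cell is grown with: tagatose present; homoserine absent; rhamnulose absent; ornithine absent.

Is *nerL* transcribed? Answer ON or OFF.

GorD is produced constitutively and is active.
Ornithine is absent, so KosX is inactive.
Required activator KosX is absent, so *qilV* is not transcribed.
So QilV is not produced.
Required activator QilV is absent, so *jovY* is not transcribed.
So JovY is not produced.
Homoserine is absent, so JovL is active.
Rhamnulose is absent, so JovC is inactive.
Required activator JovC is absent, so *jovG* is not transcribed.
So JovG is not produced.
Tagatose is present, so FubW is inactive.
Required activator JovG is absent, so *holX* is not transcribed.
So HolX is not produced.
Required activator HolX is absent, so *pexQ* is not transcribed.
So PexQ is not produced.
No repressor is bound and GorD is active, so *nerL* is transcribed.

ON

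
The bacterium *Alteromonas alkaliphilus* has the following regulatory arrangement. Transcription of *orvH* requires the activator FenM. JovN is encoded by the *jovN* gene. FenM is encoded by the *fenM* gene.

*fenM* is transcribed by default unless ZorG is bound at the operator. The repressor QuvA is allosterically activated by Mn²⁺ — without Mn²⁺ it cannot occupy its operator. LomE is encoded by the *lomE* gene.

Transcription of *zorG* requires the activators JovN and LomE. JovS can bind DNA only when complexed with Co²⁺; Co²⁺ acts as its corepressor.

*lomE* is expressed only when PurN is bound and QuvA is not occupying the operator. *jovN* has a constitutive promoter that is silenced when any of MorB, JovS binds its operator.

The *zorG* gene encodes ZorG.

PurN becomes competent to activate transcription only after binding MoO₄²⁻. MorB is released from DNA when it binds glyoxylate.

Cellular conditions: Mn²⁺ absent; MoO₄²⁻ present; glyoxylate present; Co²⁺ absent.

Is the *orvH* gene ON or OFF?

OFF

Glyoxylate is present, so MorB is inactive.
Co²⁺ is absent, so JovS is inactive.
With no repressor bound, *jovN* is transcribed.
So JovN is produced and active.
MoO₄²⁻ is present, so PurN is active.
Mn²⁺ is absent, so QuvA is inactive.
No repressor is bound and PurN is active, so *lomE* is transcribed.
So LomE is produced and active.
No repressor is bound and JovN and LomE are active, so *zorG* is transcribed.
So ZorG is produced and active.
With repressor ZorG bound, *fenM* is not transcribed.
So FenM is not produced.
Required activator FenM is absent, so *orvH* is not transcribed.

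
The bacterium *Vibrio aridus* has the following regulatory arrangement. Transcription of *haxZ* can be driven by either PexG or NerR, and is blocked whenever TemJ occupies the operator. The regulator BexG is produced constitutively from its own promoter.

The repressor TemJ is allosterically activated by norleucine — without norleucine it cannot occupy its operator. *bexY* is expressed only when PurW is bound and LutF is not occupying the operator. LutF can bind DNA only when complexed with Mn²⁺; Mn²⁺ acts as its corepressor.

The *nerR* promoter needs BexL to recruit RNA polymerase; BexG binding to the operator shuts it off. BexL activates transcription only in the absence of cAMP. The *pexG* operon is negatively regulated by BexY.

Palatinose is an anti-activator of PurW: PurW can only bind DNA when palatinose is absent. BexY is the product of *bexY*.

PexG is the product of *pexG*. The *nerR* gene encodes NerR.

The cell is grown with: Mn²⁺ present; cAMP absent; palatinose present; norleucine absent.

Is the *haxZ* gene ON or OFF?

Mn²⁺ is present, so LutF is active.
Palatinose is present, so PurW is inactive.
With repressor LutF bound, *bexY* is not transcribed.
So BexY is not produced.
With no repressor bound, *pexG* is transcribed.
So PexG is produced and active.
BexG is produced constitutively and is active.
cAMP is absent, so BexL is active.
With repressor BexG bound, *nerR* is not transcribed.
So NerR is not produced.
Norleucine is absent, so TemJ is inactive.
Activator PexG is present, so *haxZ* is transcribed.

ON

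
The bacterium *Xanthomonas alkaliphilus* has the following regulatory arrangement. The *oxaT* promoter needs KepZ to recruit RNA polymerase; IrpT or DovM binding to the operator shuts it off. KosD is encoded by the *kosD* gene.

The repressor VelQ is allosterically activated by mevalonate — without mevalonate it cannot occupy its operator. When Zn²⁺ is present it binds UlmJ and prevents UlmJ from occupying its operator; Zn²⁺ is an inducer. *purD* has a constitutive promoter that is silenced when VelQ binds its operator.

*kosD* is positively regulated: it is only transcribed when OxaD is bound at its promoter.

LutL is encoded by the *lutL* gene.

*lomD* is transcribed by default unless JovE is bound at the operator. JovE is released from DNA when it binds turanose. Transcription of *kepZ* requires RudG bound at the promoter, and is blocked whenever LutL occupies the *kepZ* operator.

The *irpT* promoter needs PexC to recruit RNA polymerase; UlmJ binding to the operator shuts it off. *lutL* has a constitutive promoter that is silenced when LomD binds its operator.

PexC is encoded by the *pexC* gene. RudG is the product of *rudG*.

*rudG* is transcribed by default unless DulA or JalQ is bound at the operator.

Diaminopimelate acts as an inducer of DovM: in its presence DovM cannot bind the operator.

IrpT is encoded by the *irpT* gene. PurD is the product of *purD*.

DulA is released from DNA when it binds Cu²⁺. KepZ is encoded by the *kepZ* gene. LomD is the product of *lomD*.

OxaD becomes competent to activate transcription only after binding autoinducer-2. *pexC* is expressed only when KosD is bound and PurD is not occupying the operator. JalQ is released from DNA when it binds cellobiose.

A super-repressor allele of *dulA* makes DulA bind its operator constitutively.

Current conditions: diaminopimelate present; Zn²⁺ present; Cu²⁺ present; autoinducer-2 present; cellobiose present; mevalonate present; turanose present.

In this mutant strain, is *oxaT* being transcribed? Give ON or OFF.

OFF

DulA is constitutively active in this strain.
Cellobiose is present, so JalQ is inactive.
With repressor DulA bound, *rudG* is not transcribed.
So RudG is not produced.
Turanose is present, so JovE is inactive.
With no repressor bound, *lomD* is transcribed.
So LomD is produced and active.
With repressor LomD bound, *lutL* is not transcribed.
So LutL is not produced.
Required activator RudG is absent, so *kepZ* is not transcribed.
So KepZ is not produced.
Mevalonate is present, so VelQ is active.
With repressor VelQ bound, *purD* is not transcribed.
So PurD is not produced.
Autoinducer-2 is present, so OxaD is active.
No repressor is bound and OxaD is active, so *kosD* is transcribed.
So KosD is produced and active.
No repressor is bound and KosD is active, so *pexC* is transcribed.
So PexC is produced and active.
Zn²⁺ is present, so UlmJ is inactive.
No repressor is bound and PexC is active, so *irpT* is transcribed.
So IrpT is produced and active.
Diaminopimelate is present, so DovM is inactive.
With repressor IrpT bound, *oxaT* is not transcribed.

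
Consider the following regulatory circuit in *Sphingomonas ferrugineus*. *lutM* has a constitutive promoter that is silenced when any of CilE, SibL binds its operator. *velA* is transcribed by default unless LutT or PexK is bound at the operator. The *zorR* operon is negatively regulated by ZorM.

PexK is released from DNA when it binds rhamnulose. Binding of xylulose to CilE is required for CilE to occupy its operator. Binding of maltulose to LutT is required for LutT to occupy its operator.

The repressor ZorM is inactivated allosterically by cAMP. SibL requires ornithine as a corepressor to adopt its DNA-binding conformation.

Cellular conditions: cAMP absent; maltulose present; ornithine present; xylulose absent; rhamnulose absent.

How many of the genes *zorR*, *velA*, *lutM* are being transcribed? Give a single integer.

cAMP is absent, so ZorM is active.
With repressor ZorM bound, *zorR* is not transcribed.
→ *zorR* is OFF.
Maltulose is present, so LutT is active.
Rhamnulose is absent, so PexK is active.
With repressor LutT bound, *velA* is not transcribed.
→ *velA* is OFF.
Xylulose is absent, so CilE is inactive.
Ornithine is present, so SibL is active.
With repressor SibL bound, *lutM* is not transcribed.
→ *lutM* is OFF.
0 of the 3 genes are transcribed.

0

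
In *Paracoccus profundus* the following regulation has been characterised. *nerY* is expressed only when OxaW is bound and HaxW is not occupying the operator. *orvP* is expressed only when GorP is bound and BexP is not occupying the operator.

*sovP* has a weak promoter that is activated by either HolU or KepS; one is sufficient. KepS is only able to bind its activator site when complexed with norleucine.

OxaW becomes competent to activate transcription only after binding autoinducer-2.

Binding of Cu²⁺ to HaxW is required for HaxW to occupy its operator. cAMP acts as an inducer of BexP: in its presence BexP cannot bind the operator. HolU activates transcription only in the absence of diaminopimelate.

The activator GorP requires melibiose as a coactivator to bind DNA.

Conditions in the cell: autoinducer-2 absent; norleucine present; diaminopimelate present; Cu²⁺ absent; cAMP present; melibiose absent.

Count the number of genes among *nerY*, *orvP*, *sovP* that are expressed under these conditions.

Cu²⁺ is absent, so HaxW is inactive.
Autoinducer-2 is absent, so OxaW is inactive.
Required activator OxaW is absent, so *nerY* is not transcribed.
→ *nerY* is OFF.
Melibiose is absent, so GorP is inactive.
cAMP is present, so BexP is inactive.
Required activator GorP is absent, so *orvP* is not transcribed.
→ *orvP* is OFF.
Diaminopimelate is present, so HolU is inactive.
Norleucine is present, so KepS is active.
Activator KepS is present, so *sovP* is transcribed.
→ *sovP* is ON.
1 of the 3 genes is transcribed.

1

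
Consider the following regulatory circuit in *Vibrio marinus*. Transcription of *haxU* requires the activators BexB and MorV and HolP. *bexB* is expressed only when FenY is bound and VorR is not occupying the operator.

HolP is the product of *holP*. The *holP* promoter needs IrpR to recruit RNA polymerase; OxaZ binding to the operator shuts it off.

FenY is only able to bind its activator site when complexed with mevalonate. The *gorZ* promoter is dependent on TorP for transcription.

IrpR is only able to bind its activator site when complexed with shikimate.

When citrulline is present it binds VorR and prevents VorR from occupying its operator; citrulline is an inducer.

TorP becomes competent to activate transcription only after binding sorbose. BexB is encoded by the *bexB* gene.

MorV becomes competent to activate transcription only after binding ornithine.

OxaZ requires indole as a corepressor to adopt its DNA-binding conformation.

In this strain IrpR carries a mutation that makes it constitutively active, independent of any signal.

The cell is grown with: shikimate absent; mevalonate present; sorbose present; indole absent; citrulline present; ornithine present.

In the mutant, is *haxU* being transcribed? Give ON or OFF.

ON

Citrulline is present, so VorR is inactive.
Mevalonate is present, so FenY is active.
No repressor is bound and FenY is active, so *bexB* is transcribed.
So BexB is produced and active.
Ornithine is present, so MorV is active.
IrpR is constitutively active in this strain.
Indole is absent, so OxaZ is inactive.
No repressor is bound and IrpR is active, so *holP* is transcribed.
So HolP is produced and active.
No repressor is bound and BexB and MorV and HolP are active, so *haxU* is transcribed.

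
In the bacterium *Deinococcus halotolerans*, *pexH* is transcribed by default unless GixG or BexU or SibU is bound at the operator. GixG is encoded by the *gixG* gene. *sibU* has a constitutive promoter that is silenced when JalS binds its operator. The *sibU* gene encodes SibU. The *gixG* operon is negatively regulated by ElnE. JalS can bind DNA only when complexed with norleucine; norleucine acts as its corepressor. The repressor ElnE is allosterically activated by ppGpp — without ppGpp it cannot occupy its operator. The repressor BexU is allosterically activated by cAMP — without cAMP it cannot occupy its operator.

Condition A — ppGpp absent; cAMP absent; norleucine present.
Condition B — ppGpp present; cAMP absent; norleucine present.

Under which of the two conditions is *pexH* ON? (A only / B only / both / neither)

B only

Condition A:
ppGpp is absent, so ElnE is inactive.
With no repressor bound, *gixG* is transcribed.
So GixG is produced and active.
cAMP is absent, so BexU is inactive.
Norleucine is present, so JalS is active.
With repressor JalS bound, *sibU* is not transcribed.
So SibU is not produced.
With repressor GixG bound, *pexH* is not transcribed.
→ *pexH* is OFF in A.
Condition B:
ppGpp is present, so ElnE is active.
With repressor ElnE bound, *gixG* is not transcribed.
So GixG is not produced.
cAMP is absent, so BexU is inactive.
Norleucine is present, so JalS is active.
With repressor JalS bound, *sibU* is not transcribed.
So SibU is not produced.
With no repressor bound, *pexH* is transcribed.
→ *pexH* is ON in B.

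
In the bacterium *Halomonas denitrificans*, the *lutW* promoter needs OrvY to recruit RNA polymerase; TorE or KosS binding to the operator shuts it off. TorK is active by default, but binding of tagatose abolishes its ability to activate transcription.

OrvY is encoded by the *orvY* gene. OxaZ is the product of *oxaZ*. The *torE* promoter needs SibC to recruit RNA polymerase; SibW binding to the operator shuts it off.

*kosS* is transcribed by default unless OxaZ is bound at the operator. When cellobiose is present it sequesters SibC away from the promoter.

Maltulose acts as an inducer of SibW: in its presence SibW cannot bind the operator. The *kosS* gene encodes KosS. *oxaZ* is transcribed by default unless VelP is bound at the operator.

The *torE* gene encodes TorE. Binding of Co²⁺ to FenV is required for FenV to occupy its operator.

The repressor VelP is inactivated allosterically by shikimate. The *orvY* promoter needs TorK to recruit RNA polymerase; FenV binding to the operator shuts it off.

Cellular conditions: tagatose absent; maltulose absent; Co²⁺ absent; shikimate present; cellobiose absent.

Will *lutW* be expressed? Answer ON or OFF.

Tagatose is absent, so TorK is active.
Co²⁺ is absent, so FenV is inactive.
No repressor is bound and TorK is active, so *orvY* is transcribed.
So OrvY is produced and active.
Cellobiose is absent, so SibC is active.
Maltulose is absent, so SibW is active.
With repressor SibW bound, *torE* is not transcribed.
So TorE is not produced.
Shikimate is present, so VelP is inactive.
With no repressor bound, *oxaZ* is transcribed.
So OxaZ is produced and active.
With repressor OxaZ bound, *kosS* is not transcribed.
So KosS is not produced.
No repressor is bound and OrvY is active, so *lutW* is transcribed.

ON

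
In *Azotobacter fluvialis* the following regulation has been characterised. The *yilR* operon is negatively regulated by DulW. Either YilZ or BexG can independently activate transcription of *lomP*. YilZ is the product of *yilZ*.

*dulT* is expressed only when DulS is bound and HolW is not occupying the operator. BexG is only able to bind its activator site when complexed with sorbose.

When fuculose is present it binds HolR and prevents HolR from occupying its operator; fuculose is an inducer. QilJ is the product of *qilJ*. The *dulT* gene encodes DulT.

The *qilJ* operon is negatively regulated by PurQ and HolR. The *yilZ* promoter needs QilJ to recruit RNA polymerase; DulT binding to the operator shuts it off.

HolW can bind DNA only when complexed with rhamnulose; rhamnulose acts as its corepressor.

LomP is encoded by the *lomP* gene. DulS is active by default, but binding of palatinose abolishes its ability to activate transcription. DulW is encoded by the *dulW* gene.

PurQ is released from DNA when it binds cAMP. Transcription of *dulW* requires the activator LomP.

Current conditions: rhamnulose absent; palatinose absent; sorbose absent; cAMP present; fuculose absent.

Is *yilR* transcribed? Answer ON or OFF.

cAMP is present, so PurQ is inactive.
Fuculose is absent, so HolR is active.
With repressor HolR bound, *qilJ* is not transcribed.
So QilJ is not produced.
Rhamnulose is absent, so HolW is inactive.
Palatinose is absent, so DulS is active.
No repressor is bound and DulS is active, so *dulT* is transcribed.
So DulT is produced and active.
With repressor DulT bound, *yilZ* is not transcribed.
So YilZ is not produced.
Sorbose is absent, so BexG is inactive.
No activator is available at the *lomP* promoter, so *lomP* is not transcribed.
So LomP is not produced.
Required activator LomP is absent, so *dulW* is not transcribed.
So DulW is not produced.
With no repressor bound, *yilR* is transcribed.

ON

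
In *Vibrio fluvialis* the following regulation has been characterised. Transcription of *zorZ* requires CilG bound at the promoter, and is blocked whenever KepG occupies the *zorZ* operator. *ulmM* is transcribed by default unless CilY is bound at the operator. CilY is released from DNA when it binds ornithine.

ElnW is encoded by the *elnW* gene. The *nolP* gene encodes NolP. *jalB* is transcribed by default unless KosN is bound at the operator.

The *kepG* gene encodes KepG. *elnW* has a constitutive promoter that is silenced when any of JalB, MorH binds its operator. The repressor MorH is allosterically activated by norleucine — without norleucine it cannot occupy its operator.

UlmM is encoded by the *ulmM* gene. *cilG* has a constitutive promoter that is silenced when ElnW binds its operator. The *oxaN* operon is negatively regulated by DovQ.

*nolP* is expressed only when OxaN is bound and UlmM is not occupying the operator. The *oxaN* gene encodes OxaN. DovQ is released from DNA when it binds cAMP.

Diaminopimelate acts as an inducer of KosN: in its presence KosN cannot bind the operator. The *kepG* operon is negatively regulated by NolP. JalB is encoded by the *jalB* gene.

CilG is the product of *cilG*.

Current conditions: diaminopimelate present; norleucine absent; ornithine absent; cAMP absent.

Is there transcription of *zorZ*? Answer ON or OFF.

cAMP is absent, so DovQ is active.
With repressor DovQ bound, *oxaN* is not transcribed.
So OxaN is not produced.
Ornithine is absent, so CilY is active.
With repressor CilY bound, *ulmM* is not transcribed.
So UlmM is not produced.
Required activator OxaN is absent, so *nolP* is not transcribed.
So NolP is not produced.
With no repressor bound, *kepG* is transcribed.
So KepG is produced and active.
Diaminopimelate is present, so KosN is inactive.
With no repressor bound, *jalB* is transcribed.
So JalB is produced and active.
Norleucine is absent, so MorH is inactive.
With repressor JalB bound, *elnW* is not transcribed.
So ElnW is not produced.
With no repressor bound, *cilG* is transcribed.
So CilG is produced and active.
With repressor KepG bound, *zorZ* is not transcribed.

OFF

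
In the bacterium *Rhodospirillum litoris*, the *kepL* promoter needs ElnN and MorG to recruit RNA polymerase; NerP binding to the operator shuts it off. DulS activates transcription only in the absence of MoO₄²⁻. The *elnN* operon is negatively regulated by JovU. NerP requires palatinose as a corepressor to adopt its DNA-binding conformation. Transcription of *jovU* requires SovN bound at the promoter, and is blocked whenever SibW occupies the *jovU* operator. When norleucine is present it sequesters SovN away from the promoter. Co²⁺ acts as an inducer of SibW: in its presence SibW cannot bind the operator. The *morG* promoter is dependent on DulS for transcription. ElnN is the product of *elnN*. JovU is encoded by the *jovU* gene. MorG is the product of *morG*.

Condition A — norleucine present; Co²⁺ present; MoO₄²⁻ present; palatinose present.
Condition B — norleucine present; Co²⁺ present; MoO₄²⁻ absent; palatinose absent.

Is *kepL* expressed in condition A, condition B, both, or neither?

B only

Condition A:
Norleucine is present, so SovN is inactive.
Co²⁺ is present, so SibW is inactive.
Required activator SovN is absent, so *jovU* is not transcribed.
So JovU is not produced.
With no repressor bound, *elnN* is transcribed.
So ElnN is produced and active.
MoO₄²⁻ is present, so DulS is inactive.
Required activator DulS is absent, so *morG* is not transcribed.
So MorG is not produced.
Palatinose is present, so NerP is active.
With repressor NerP bound, *kepL* is not transcribed.
→ *kepL* is OFF in A.
Condition B:
Norleucine is present, so SovN is inactive.
Co²⁺ is present, so SibW is inactive.
Required activator SovN is absent, so *jovU* is not transcribed.
So JovU is not produced.
With no repressor bound, *elnN* is transcribed.
So ElnN is produced and active.
MoO₄²⁻ is absent, so DulS is active.
No repressor is bound and DulS is active, so *morG* is transcribed.
So MorG is produced and active.
Palatinose is absent, so NerP is inactive.
No repressor is bound and ElnN and MorG are active, so *kepL* is transcribed.
→ *kepL* is ON in B.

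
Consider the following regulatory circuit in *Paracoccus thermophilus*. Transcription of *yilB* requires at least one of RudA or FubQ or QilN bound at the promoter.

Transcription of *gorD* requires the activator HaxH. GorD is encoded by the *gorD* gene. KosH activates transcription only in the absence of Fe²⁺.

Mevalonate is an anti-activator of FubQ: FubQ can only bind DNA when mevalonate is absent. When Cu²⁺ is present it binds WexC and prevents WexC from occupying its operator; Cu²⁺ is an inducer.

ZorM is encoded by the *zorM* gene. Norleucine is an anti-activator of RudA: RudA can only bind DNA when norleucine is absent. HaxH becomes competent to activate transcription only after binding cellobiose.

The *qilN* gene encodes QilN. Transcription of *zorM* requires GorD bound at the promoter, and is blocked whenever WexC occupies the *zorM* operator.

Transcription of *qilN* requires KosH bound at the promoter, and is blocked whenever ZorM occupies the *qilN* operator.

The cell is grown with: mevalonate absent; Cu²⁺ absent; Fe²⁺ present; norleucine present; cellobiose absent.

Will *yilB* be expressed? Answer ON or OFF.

ON

Norleucine is present, so RudA is inactive.
Mevalonate is absent, so FubQ is active.
Cu²⁺ is absent, so WexC is active.
Cellobiose is absent, so HaxH is inactive.
Required activator HaxH is absent, so *gorD* is not transcribed.
So GorD is not produced.
With repressor WexC bound, *zorM* is not transcribed.
So ZorM is not produced.
Fe²⁺ is present, so KosH is inactive.
Required activator KosH is absent, so *qilN* is not transcribed.
So QilN is not produced.
Activator FubQ is present, so *yilB* is transcribed.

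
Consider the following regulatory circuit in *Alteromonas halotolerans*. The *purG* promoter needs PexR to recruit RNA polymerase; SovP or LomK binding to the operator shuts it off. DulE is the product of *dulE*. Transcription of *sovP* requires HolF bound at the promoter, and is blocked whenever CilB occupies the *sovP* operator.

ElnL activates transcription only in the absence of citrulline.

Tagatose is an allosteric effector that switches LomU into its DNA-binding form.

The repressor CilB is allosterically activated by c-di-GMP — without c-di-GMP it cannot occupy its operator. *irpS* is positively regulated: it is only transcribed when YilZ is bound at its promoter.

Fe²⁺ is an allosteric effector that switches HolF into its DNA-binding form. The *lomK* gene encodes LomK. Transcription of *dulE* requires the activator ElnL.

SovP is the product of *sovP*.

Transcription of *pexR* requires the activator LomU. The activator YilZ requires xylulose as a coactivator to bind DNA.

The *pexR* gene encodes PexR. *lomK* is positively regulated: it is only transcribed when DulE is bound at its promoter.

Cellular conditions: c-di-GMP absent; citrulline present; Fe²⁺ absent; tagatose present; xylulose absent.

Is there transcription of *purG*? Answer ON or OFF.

Fe²⁺ is absent, so HolF is inactive.
c-di-GMP is absent, so CilB is inactive.
Required activator HolF is absent, so *sovP* is not transcribed.
So SovP is not produced.
Tagatose is present, so LomU is active.
No repressor is bound and LomU is active, so *pexR* is transcribed.
So PexR is produced and active.
Citrulline is present, so ElnL is inactive.
Required activator ElnL is absent, so *dulE* is not transcribed.
So DulE is not produced.
Required activator DulE is absent, so *lomK* is not transcribed.
So LomK is not produced.
No repressor is bound and PexR is active, so *purG* is transcribed.

ON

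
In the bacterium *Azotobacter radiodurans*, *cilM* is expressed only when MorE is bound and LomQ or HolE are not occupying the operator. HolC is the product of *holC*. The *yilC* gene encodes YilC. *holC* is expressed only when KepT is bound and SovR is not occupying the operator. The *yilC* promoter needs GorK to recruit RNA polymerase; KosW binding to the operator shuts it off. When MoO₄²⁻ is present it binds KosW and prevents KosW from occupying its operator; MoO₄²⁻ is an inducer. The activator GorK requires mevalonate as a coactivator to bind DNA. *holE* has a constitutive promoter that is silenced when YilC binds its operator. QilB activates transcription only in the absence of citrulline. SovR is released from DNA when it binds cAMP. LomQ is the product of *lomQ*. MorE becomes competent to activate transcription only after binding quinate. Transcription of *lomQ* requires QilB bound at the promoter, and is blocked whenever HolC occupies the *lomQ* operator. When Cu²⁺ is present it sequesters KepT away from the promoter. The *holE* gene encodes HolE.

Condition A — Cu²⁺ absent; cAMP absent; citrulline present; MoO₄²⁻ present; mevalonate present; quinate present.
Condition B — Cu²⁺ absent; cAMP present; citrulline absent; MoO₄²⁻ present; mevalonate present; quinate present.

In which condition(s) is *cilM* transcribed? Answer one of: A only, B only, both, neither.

both

Condition A:
Cu²⁺ is absent, so KepT is active.
cAMP is absent, so SovR is active.
With repressor SovR bound, *holC* is not transcribed.
So HolC is not produced.
Citrulline is present, so QilB is inactive.
Required activator QilB is absent, so *lomQ* is not transcribed.
So LomQ is not produced.
MoO₄²⁻ is present, so KosW is inactive.
Mevalonate is present, so GorK is active.
No repressor is bound and GorK is active, so *yilC* is transcribed.
So YilC is produced and active.
With repressor YilC bound, *holE* is not transcribed.
So HolE is not produced.
Quinate is present, so MorE is active.
No repressor is bound and MorE is active, so *cilM* is transcribed.
→ *cilM* is ON in A.
Condition B:
Cu²⁺ is absent, so KepT is active.
cAMP is present, so SovR is inactive.
No repressor is bound and KepT is active, so *holC* is transcribed.
So HolC is produced and active.
Citrulline is absent, so QilB is active.
With repressor HolC bound, *lomQ* is not transcribed.
So LomQ is not produced.
MoO₄²⁻ is present, so KosW is inactive.
Mevalonate is present, so GorK is active.
No repressor is bound and GorK is active, so *yilC* is transcribed.
So YilC is produced and active.
With repressor YilC bound, *holE* is not transcribed.
So HolE is not produced.
Quinate is present, so MorE is active.
No repressor is bound and MorE is active, so *cilM* is transcribed.
→ *cilM* is ON in B.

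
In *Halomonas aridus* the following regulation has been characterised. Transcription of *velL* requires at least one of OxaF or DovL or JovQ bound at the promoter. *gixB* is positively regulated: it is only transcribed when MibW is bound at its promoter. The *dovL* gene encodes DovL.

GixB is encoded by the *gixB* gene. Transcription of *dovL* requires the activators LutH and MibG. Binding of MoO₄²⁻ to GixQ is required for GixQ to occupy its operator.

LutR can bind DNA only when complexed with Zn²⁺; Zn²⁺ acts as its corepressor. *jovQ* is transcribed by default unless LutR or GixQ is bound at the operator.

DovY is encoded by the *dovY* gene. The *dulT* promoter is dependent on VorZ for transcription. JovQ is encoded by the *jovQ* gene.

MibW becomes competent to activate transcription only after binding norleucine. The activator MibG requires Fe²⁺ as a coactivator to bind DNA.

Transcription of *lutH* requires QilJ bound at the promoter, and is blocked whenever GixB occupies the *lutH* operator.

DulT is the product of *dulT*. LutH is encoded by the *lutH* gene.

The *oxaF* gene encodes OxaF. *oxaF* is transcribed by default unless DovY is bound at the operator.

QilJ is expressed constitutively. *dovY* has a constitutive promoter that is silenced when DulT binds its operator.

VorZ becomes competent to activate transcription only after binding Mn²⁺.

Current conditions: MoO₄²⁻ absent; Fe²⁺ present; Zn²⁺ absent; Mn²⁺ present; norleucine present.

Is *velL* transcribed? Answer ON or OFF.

Mn²⁺ is present, so VorZ is active.
No repressor is bound and VorZ is active, so *dulT* is transcribed.
So DulT is produced and active.
With repressor DulT bound, *dovY* is not transcribed.
So DovY is not produced.
With no repressor bound, *oxaF* is transcribed.
So OxaF is produced and active.
Norleucine is present, so MibW is active.
No repressor is bound and MibW is active, so *gixB* is transcribed.
So GixB is produced and active.
QilJ is produced constitutively and is active.
With repressor GixB bound, *lutH* is not transcribed.
So LutH is not produced.
Fe²⁺ is present, so MibG is active.
Required activator LutH is absent, so *dovL* is not transcribed.
So DovL is not produced.
Zn²⁺ is absent, so LutR is inactive.
MoO₄²⁻ is absent, so GixQ is inactive.
With no repressor bound, *jovQ* is transcribed.
So JovQ is produced and active.
Activator OxaF is present, so *velL* is transcribed.

ON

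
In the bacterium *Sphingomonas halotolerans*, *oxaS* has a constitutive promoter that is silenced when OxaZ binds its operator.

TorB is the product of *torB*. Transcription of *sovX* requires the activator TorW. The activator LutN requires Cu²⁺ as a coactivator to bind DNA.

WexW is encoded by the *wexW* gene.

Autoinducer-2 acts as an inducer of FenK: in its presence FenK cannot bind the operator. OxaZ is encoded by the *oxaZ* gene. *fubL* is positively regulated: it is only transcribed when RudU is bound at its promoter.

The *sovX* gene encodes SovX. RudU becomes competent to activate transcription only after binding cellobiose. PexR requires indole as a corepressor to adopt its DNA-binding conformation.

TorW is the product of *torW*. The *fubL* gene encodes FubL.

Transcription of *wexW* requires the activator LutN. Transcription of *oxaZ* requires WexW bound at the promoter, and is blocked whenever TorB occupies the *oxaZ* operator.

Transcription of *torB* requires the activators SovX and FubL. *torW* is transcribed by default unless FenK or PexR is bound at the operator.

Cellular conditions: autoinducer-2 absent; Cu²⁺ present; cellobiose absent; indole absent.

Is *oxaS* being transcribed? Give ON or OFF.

Autoinducer-2 is absent, so FenK is active.
Indole is absent, so PexR is inactive.
With repressor FenK bound, *torW* is not transcribed.
So TorW is not produced.
Required activator TorW is absent, so *sovX* is not transcribed.
So SovX is not produced.
Cellobiose is absent, so RudU is inactive.
Required activator RudU is absent, so *fubL* is not transcribed.
So FubL is not produced.
Required activator SovX is absent, so *torB* is not transcribed.
So TorB is not produced.
Cu²⁺ is present, so LutN is active.
No repressor is bound and LutN is active, so *wexW* is transcribed.
So WexW is produced and active.
No repressor is bound and WexW is active, so *oxaZ* is transcribed.
So OxaZ is produced and active.
With repressor OxaZ bound, *oxaS* is not transcribed.

OFF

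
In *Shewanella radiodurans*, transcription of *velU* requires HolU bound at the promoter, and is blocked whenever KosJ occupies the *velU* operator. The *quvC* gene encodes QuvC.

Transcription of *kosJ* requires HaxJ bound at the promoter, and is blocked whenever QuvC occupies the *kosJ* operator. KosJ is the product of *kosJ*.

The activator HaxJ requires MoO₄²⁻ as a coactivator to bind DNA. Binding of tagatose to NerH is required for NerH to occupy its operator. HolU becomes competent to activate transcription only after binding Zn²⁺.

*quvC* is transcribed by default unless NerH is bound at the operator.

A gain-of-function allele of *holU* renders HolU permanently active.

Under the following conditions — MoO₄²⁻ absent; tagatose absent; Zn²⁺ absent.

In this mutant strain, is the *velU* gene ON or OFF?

Tagatose is absent, so NerH is inactive.
With no repressor bound, *quvC* is transcribed.
So QuvC is produced and active.
MoO₄²⁻ is absent, so HaxJ is inactive.
With repressor QuvC bound, *kosJ* is not transcribed.
So KosJ is not produced.
HolU is constitutively active in this strain.
No repressor is bound and HolU is active, so *velU* is transcribed.

ON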